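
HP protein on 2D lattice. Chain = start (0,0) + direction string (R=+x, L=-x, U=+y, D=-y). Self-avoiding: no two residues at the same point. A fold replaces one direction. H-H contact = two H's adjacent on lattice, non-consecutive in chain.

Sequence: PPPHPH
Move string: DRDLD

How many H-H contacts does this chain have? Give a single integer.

Answer: 0

Derivation:
Positions: [(0, 0), (0, -1), (1, -1), (1, -2), (0, -2), (0, -3)]
No H-H contacts found.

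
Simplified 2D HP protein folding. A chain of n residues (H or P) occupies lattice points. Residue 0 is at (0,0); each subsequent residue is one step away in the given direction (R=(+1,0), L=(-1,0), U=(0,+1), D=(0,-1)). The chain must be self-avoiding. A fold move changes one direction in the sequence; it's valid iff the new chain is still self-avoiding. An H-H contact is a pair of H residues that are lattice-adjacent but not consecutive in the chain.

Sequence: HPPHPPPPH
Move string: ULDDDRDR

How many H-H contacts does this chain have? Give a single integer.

Answer: 1

Derivation:
Positions: [(0, 0), (0, 1), (-1, 1), (-1, 0), (-1, -1), (-1, -2), (0, -2), (0, -3), (1, -3)]
H-H contact: residue 0 @(0,0) - residue 3 @(-1, 0)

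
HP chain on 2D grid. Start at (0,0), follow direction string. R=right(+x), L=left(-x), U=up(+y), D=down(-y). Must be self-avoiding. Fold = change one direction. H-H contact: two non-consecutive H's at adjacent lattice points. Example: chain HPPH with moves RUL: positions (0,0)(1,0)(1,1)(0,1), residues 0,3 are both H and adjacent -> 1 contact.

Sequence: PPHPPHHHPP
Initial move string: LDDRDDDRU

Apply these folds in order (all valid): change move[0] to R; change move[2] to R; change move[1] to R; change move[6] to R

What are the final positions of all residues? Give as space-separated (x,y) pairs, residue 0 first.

Answer: (0,0) (1,0) (2,0) (3,0) (4,0) (4,-1) (4,-2) (5,-2) (6,-2) (6,-1)

Derivation:
Initial moves: LDDRDDDRU
Fold: move[0]->R => RDDRDDDRU (positions: [(0, 0), (1, 0), (1, -1), (1, -2), (2, -2), (2, -3), (2, -4), (2, -5), (3, -5), (3, -4)])
Fold: move[2]->R => RDRRDDDRU (positions: [(0, 0), (1, 0), (1, -1), (2, -1), (3, -1), (3, -2), (3, -3), (3, -4), (4, -4), (4, -3)])
Fold: move[1]->R => RRRRDDDRU (positions: [(0, 0), (1, 0), (2, 0), (3, 0), (4, 0), (4, -1), (4, -2), (4, -3), (5, -3), (5, -2)])
Fold: move[6]->R => RRRRDDRRU (positions: [(0, 0), (1, 0), (2, 0), (3, 0), (4, 0), (4, -1), (4, -2), (5, -2), (6, -2), (6, -1)])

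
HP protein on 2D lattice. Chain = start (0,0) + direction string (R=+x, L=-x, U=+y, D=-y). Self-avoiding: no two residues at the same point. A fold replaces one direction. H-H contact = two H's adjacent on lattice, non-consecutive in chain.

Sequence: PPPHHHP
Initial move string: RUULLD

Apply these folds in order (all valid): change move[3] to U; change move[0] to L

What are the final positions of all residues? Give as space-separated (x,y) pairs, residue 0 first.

Initial moves: RUULLD
Fold: move[3]->U => RUUULD (positions: [(0, 0), (1, 0), (1, 1), (1, 2), (1, 3), (0, 3), (0, 2)])
Fold: move[0]->L => LUUULD (positions: [(0, 0), (-1, 0), (-1, 1), (-1, 2), (-1, 3), (-2, 3), (-2, 2)])

Answer: (0,0) (-1,0) (-1,1) (-1,2) (-1,3) (-2,3) (-2,2)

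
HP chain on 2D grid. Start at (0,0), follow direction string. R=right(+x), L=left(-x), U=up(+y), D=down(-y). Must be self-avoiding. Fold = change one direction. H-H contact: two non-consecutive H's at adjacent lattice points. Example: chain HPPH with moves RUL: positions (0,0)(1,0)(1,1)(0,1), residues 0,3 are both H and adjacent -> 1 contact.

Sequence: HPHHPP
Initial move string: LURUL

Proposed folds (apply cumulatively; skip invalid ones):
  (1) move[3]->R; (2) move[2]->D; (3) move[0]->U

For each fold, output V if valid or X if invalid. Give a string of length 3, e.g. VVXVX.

Initial: LURUL -> [(0, 0), (-1, 0), (-1, 1), (0, 1), (0, 2), (-1, 2)]
Fold 1: move[3]->R => LURRL INVALID (collision), skipped
Fold 2: move[2]->D => LUDUL INVALID (collision), skipped
Fold 3: move[0]->U => UURUL VALID

Answer: XXV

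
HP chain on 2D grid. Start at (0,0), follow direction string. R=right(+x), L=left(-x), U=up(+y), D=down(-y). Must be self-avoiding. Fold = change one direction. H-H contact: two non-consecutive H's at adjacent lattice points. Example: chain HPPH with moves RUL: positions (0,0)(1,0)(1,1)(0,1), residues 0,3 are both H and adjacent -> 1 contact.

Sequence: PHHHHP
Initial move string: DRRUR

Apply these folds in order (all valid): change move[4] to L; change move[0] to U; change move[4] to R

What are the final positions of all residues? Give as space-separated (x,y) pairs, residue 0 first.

Answer: (0,0) (0,1) (1,1) (2,1) (2,2) (3,2)

Derivation:
Initial moves: DRRUR
Fold: move[4]->L => DRRUL (positions: [(0, 0), (0, -1), (1, -1), (2, -1), (2, 0), (1, 0)])
Fold: move[0]->U => URRUL (positions: [(0, 0), (0, 1), (1, 1), (2, 1), (2, 2), (1, 2)])
Fold: move[4]->R => URRUR (positions: [(0, 0), (0, 1), (1, 1), (2, 1), (2, 2), (3, 2)])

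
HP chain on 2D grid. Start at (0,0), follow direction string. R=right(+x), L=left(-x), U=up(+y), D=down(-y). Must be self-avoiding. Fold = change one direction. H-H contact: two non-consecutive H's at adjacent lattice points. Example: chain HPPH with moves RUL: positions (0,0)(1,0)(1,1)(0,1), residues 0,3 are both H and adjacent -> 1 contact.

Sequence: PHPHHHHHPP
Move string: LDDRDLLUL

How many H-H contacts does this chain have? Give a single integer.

Positions: [(0, 0), (-1, 0), (-1, -1), (-1, -2), (0, -2), (0, -3), (-1, -3), (-2, -3), (-2, -2), (-3, -2)]
H-H contact: residue 3 @(-1,-2) - residue 6 @(-1, -3)

Answer: 1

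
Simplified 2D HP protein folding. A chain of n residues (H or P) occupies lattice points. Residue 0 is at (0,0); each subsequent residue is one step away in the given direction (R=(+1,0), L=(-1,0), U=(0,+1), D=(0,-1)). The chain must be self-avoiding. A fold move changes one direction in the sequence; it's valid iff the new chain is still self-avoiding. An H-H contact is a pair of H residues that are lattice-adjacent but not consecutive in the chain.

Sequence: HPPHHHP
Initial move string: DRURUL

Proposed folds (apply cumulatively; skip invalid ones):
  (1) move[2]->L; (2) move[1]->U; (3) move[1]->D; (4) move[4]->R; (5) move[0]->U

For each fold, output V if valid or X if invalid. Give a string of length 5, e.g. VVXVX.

Answer: XXXXV

Derivation:
Initial: DRURUL -> [(0, 0), (0, -1), (1, -1), (1, 0), (2, 0), (2, 1), (1, 1)]
Fold 1: move[2]->L => DRLRUL INVALID (collision), skipped
Fold 2: move[1]->U => DUURUL INVALID (collision), skipped
Fold 3: move[1]->D => DDURUL INVALID (collision), skipped
Fold 4: move[4]->R => DRURRL INVALID (collision), skipped
Fold 5: move[0]->U => URURUL VALID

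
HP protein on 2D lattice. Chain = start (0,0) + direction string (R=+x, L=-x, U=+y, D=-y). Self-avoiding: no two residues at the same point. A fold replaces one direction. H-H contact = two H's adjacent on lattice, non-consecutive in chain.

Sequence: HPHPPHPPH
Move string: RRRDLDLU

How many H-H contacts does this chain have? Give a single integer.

Positions: [(0, 0), (1, 0), (2, 0), (3, 0), (3, -1), (2, -1), (2, -2), (1, -2), (1, -1)]
H-H contact: residue 2 @(2,0) - residue 5 @(2, -1)
H-H contact: residue 5 @(2,-1) - residue 8 @(1, -1)

Answer: 2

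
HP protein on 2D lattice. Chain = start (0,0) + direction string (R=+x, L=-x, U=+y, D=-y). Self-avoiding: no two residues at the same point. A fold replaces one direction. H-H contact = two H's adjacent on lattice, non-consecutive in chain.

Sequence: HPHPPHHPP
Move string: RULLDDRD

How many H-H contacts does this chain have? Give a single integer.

Positions: [(0, 0), (1, 0), (1, 1), (0, 1), (-1, 1), (-1, 0), (-1, -1), (0, -1), (0, -2)]
H-H contact: residue 0 @(0,0) - residue 5 @(-1, 0)

Answer: 1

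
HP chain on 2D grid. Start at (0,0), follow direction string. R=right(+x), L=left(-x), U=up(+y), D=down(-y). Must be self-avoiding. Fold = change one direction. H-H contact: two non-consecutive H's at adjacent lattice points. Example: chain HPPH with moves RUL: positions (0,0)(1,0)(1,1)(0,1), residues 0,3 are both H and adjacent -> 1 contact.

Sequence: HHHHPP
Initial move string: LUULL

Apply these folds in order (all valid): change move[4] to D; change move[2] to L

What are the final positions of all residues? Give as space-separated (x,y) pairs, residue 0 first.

Initial moves: LUULL
Fold: move[4]->D => LUULD (positions: [(0, 0), (-1, 0), (-1, 1), (-1, 2), (-2, 2), (-2, 1)])
Fold: move[2]->L => LULLD (positions: [(0, 0), (-1, 0), (-1, 1), (-2, 1), (-3, 1), (-3, 0)])

Answer: (0,0) (-1,0) (-1,1) (-2,1) (-3,1) (-3,0)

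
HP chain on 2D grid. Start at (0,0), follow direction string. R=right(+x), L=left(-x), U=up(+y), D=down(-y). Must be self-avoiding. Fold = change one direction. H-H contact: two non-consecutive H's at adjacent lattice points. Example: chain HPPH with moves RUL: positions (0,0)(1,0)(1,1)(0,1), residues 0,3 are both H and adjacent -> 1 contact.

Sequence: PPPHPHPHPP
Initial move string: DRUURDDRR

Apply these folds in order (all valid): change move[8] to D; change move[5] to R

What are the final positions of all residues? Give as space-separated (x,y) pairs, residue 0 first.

Answer: (0,0) (0,-1) (1,-1) (1,0) (1,1) (2,1) (3,1) (3,0) (4,0) (4,-1)

Derivation:
Initial moves: DRUURDDRR
Fold: move[8]->D => DRUURDDRD (positions: [(0, 0), (0, -1), (1, -1), (1, 0), (1, 1), (2, 1), (2, 0), (2, -1), (3, -1), (3, -2)])
Fold: move[5]->R => DRUURRDRD (positions: [(0, 0), (0, -1), (1, -1), (1, 0), (1, 1), (2, 1), (3, 1), (3, 0), (4, 0), (4, -1)])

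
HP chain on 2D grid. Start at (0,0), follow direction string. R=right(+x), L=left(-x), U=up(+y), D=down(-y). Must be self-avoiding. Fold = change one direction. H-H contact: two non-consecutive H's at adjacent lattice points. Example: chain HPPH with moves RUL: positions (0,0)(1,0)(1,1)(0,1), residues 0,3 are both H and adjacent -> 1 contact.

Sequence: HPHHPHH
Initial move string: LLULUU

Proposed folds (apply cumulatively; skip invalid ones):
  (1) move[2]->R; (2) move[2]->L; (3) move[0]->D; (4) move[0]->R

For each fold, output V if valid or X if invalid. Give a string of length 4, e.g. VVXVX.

Initial: LLULUU -> [(0, 0), (-1, 0), (-2, 0), (-2, 1), (-3, 1), (-3, 2), (-3, 3)]
Fold 1: move[2]->R => LLRLUU INVALID (collision), skipped
Fold 2: move[2]->L => LLLLUU VALID
Fold 3: move[0]->D => DLLLUU VALID
Fold 4: move[0]->R => RLLLUU INVALID (collision), skipped

Answer: XVVX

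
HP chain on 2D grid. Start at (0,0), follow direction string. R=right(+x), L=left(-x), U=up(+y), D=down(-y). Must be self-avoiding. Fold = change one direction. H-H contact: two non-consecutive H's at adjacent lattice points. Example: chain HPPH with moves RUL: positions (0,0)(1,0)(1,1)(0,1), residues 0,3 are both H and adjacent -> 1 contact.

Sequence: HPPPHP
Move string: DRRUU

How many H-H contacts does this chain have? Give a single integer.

Positions: [(0, 0), (0, -1), (1, -1), (2, -1), (2, 0), (2, 1)]
No H-H contacts found.

Answer: 0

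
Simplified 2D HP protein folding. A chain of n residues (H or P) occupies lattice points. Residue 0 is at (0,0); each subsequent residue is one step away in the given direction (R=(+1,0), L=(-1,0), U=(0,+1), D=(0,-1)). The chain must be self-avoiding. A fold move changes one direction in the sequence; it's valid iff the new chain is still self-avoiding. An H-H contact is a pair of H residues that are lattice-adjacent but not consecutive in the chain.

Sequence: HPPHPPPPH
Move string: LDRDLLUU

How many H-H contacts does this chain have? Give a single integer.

Answer: 1

Derivation:
Positions: [(0, 0), (-1, 0), (-1, -1), (0, -1), (0, -2), (-1, -2), (-2, -2), (-2, -1), (-2, 0)]
H-H contact: residue 0 @(0,0) - residue 3 @(0, -1)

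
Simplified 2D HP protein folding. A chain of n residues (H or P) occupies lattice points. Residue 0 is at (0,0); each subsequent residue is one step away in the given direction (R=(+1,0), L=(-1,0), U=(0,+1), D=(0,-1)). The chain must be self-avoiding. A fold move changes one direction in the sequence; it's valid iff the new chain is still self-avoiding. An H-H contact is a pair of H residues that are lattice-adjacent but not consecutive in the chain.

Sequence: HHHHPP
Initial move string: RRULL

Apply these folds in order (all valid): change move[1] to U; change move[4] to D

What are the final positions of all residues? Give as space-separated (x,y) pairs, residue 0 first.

Initial moves: RRULL
Fold: move[1]->U => RUULL (positions: [(0, 0), (1, 0), (1, 1), (1, 2), (0, 2), (-1, 2)])
Fold: move[4]->D => RUULD (positions: [(0, 0), (1, 0), (1, 1), (1, 2), (0, 2), (0, 1)])

Answer: (0,0) (1,0) (1,1) (1,2) (0,2) (0,1)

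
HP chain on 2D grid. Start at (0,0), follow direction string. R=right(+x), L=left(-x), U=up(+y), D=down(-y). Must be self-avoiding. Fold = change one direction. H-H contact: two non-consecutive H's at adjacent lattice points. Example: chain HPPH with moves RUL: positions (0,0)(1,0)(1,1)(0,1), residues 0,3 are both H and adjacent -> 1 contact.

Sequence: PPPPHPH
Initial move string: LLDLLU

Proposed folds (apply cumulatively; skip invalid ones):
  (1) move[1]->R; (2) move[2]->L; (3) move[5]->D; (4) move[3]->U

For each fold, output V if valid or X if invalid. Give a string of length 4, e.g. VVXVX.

Answer: XVVV

Derivation:
Initial: LLDLLU -> [(0, 0), (-1, 0), (-2, 0), (-2, -1), (-3, -1), (-4, -1), (-4, 0)]
Fold 1: move[1]->R => LRDLLU INVALID (collision), skipped
Fold 2: move[2]->L => LLLLLU VALID
Fold 3: move[5]->D => LLLLLD VALID
Fold 4: move[3]->U => LLLULD VALID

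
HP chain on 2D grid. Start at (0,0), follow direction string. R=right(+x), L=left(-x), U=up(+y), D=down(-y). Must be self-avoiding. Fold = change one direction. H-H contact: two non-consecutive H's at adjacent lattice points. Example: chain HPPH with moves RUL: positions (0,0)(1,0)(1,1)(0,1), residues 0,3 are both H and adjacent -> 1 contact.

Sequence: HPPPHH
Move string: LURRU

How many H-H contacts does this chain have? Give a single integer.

Positions: [(0, 0), (-1, 0), (-1, 1), (0, 1), (1, 1), (1, 2)]
No H-H contacts found.

Answer: 0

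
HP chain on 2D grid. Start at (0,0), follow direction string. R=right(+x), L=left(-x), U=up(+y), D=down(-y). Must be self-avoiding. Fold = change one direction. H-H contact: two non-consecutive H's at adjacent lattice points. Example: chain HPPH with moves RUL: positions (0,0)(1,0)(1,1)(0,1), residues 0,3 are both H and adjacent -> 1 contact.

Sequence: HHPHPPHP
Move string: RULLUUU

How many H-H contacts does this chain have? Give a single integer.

Positions: [(0, 0), (1, 0), (1, 1), (0, 1), (-1, 1), (-1, 2), (-1, 3), (-1, 4)]
H-H contact: residue 0 @(0,0) - residue 3 @(0, 1)

Answer: 1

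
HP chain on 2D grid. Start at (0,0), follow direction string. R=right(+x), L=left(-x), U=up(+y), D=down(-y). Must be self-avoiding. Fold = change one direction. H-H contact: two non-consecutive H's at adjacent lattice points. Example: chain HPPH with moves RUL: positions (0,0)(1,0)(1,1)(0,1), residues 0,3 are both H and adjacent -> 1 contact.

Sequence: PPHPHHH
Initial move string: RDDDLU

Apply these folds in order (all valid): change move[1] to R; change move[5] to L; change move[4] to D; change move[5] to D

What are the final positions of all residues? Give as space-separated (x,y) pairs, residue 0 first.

Initial moves: RDDDLU
Fold: move[1]->R => RRDDLU (positions: [(0, 0), (1, 0), (2, 0), (2, -1), (2, -2), (1, -2), (1, -1)])
Fold: move[5]->L => RRDDLL (positions: [(0, 0), (1, 0), (2, 0), (2, -1), (2, -2), (1, -2), (0, -2)])
Fold: move[4]->D => RRDDDL (positions: [(0, 0), (1, 0), (2, 0), (2, -1), (2, -2), (2, -3), (1, -3)])
Fold: move[5]->D => RRDDDD (positions: [(0, 0), (1, 0), (2, 0), (2, -1), (2, -2), (2, -3), (2, -4)])

Answer: (0,0) (1,0) (2,0) (2,-1) (2,-2) (2,-3) (2,-4)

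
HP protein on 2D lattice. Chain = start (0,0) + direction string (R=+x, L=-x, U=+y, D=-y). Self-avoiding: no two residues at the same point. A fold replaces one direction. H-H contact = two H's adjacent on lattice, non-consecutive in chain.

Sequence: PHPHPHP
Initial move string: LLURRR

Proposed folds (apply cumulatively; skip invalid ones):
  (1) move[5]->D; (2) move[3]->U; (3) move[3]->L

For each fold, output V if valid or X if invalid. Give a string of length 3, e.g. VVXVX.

Answer: XVX

Derivation:
Initial: LLURRR -> [(0, 0), (-1, 0), (-2, 0), (-2, 1), (-1, 1), (0, 1), (1, 1)]
Fold 1: move[5]->D => LLURRD INVALID (collision), skipped
Fold 2: move[3]->U => LLUURR VALID
Fold 3: move[3]->L => LLULRR INVALID (collision), skipped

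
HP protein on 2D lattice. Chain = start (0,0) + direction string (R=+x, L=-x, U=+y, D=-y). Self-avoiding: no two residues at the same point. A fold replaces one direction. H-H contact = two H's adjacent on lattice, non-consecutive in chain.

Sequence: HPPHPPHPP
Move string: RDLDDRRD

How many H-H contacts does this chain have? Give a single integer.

Answer: 1

Derivation:
Positions: [(0, 0), (1, 0), (1, -1), (0, -1), (0, -2), (0, -3), (1, -3), (2, -3), (2, -4)]
H-H contact: residue 0 @(0,0) - residue 3 @(0, -1)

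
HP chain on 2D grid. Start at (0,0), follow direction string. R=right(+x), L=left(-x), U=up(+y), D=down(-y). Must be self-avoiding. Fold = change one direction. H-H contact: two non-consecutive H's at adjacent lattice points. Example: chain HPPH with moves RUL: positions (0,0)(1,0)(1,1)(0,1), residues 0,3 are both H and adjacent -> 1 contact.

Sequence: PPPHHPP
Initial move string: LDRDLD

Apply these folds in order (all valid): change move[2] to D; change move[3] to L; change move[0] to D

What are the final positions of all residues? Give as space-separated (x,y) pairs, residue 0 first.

Answer: (0,0) (0,-1) (0,-2) (0,-3) (-1,-3) (-2,-3) (-2,-4)

Derivation:
Initial moves: LDRDLD
Fold: move[2]->D => LDDDLD (positions: [(0, 0), (-1, 0), (-1, -1), (-1, -2), (-1, -3), (-2, -3), (-2, -4)])
Fold: move[3]->L => LDDLLD (positions: [(0, 0), (-1, 0), (-1, -1), (-1, -2), (-2, -2), (-3, -2), (-3, -3)])
Fold: move[0]->D => DDDLLD (positions: [(0, 0), (0, -1), (0, -2), (0, -3), (-1, -3), (-2, -3), (-2, -4)])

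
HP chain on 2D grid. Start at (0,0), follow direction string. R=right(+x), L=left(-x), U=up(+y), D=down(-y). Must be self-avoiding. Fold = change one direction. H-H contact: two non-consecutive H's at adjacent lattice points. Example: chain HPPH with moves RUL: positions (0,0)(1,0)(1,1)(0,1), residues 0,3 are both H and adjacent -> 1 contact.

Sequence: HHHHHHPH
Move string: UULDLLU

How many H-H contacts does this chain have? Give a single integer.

Positions: [(0, 0), (0, 1), (0, 2), (-1, 2), (-1, 1), (-2, 1), (-3, 1), (-3, 2)]
H-H contact: residue 1 @(0,1) - residue 4 @(-1, 1)

Answer: 1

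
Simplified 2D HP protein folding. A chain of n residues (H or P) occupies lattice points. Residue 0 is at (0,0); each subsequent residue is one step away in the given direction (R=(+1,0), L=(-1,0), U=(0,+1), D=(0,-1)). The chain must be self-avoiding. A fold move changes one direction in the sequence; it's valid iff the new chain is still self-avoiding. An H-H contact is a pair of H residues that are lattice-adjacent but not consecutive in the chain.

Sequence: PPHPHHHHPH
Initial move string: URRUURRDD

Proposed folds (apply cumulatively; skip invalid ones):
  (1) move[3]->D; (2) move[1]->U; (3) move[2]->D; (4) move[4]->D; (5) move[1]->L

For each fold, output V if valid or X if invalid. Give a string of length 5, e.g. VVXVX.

Answer: XVXXX

Derivation:
Initial: URRUURRDD -> [(0, 0), (0, 1), (1, 1), (2, 1), (2, 2), (2, 3), (3, 3), (4, 3), (4, 2), (4, 1)]
Fold 1: move[3]->D => URRDURRDD INVALID (collision), skipped
Fold 2: move[1]->U => UURUURRDD VALID
Fold 3: move[2]->D => UUDUURRDD INVALID (collision), skipped
Fold 4: move[4]->D => UURUDRRDD INVALID (collision), skipped
Fold 5: move[1]->L => ULRUURRDD INVALID (collision), skipped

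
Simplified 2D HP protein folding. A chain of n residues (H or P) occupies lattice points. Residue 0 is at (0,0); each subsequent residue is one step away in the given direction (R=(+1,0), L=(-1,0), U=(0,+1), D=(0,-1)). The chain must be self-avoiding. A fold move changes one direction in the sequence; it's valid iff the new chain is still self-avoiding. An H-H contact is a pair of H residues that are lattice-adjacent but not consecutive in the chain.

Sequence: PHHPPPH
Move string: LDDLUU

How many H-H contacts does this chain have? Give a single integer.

Positions: [(0, 0), (-1, 0), (-1, -1), (-1, -2), (-2, -2), (-2, -1), (-2, 0)]
H-H contact: residue 1 @(-1,0) - residue 6 @(-2, 0)

Answer: 1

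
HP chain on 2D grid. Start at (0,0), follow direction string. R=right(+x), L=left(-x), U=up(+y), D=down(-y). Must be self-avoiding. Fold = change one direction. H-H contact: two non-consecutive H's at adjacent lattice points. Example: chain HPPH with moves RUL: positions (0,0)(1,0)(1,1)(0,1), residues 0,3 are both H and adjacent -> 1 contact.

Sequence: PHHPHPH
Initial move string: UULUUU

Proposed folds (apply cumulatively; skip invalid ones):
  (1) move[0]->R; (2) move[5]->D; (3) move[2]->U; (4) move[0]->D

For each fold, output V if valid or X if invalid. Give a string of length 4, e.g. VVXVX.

Answer: VXVX

Derivation:
Initial: UULUUU -> [(0, 0), (0, 1), (0, 2), (-1, 2), (-1, 3), (-1, 4), (-1, 5)]
Fold 1: move[0]->R => RULUUU VALID
Fold 2: move[5]->D => RULUUD INVALID (collision), skipped
Fold 3: move[2]->U => RUUUUU VALID
Fold 4: move[0]->D => DUUUUU INVALID (collision), skipped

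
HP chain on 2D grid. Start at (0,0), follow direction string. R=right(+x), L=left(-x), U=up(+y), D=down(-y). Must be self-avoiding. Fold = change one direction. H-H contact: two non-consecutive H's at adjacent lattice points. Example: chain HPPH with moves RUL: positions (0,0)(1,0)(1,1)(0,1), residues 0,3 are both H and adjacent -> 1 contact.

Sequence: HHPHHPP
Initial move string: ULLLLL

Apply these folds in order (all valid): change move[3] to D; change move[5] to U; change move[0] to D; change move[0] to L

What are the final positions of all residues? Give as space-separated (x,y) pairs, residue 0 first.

Answer: (0,0) (-1,0) (-2,0) (-3,0) (-3,-1) (-4,-1) (-4,0)

Derivation:
Initial moves: ULLLLL
Fold: move[3]->D => ULLDLL (positions: [(0, 0), (0, 1), (-1, 1), (-2, 1), (-2, 0), (-3, 0), (-4, 0)])
Fold: move[5]->U => ULLDLU (positions: [(0, 0), (0, 1), (-1, 1), (-2, 1), (-2, 0), (-3, 0), (-3, 1)])
Fold: move[0]->D => DLLDLU (positions: [(0, 0), (0, -1), (-1, -1), (-2, -1), (-2, -2), (-3, -2), (-3, -1)])
Fold: move[0]->L => LLLDLU (positions: [(0, 0), (-1, 0), (-2, 0), (-3, 0), (-3, -1), (-4, -1), (-4, 0)])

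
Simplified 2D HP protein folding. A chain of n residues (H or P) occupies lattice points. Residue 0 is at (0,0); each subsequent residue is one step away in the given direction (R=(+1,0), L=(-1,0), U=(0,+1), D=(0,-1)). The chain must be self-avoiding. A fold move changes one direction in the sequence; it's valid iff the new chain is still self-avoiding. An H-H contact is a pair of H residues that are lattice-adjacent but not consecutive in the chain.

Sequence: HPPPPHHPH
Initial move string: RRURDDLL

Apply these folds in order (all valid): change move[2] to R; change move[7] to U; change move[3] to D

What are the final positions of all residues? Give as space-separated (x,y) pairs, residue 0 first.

Answer: (0,0) (1,0) (2,0) (3,0) (3,-1) (3,-2) (3,-3) (2,-3) (2,-2)

Derivation:
Initial moves: RRURDDLL
Fold: move[2]->R => RRRRDDLL (positions: [(0, 0), (1, 0), (2, 0), (3, 0), (4, 0), (4, -1), (4, -2), (3, -2), (2, -2)])
Fold: move[7]->U => RRRRDDLU (positions: [(0, 0), (1, 0), (2, 0), (3, 0), (4, 0), (4, -1), (4, -2), (3, -2), (3, -1)])
Fold: move[3]->D => RRRDDDLU (positions: [(0, 0), (1, 0), (2, 0), (3, 0), (3, -1), (3, -2), (3, -3), (2, -3), (2, -2)])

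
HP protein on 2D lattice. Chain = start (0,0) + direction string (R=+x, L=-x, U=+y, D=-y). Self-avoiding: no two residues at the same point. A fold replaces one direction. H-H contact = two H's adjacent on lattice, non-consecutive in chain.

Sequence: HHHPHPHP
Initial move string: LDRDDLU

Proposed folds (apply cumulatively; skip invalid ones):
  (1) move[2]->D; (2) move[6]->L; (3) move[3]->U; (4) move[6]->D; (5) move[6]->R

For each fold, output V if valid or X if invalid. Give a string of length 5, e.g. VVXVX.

Initial: LDRDDLU -> [(0, 0), (-1, 0), (-1, -1), (0, -1), (0, -2), (0, -3), (-1, -3), (-1, -2)]
Fold 1: move[2]->D => LDDDDLU VALID
Fold 2: move[6]->L => LDDDDLL VALID
Fold 3: move[3]->U => LDDUDLL INVALID (collision), skipped
Fold 4: move[6]->D => LDDDDLD VALID
Fold 5: move[6]->R => LDDDDLR INVALID (collision), skipped

Answer: VVXVX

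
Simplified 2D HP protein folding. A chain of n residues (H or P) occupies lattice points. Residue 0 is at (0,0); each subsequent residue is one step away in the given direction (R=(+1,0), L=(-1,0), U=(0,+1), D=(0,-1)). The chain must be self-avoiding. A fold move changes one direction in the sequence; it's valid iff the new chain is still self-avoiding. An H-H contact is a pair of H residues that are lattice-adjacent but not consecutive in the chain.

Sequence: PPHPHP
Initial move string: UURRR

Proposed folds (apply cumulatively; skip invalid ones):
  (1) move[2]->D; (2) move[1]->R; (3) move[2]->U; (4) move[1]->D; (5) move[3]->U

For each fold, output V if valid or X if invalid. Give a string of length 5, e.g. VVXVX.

Answer: XVVXV

Derivation:
Initial: UURRR -> [(0, 0), (0, 1), (0, 2), (1, 2), (2, 2), (3, 2)]
Fold 1: move[2]->D => UUDRR INVALID (collision), skipped
Fold 2: move[1]->R => URRRR VALID
Fold 3: move[2]->U => URURR VALID
Fold 4: move[1]->D => UDURR INVALID (collision), skipped
Fold 5: move[3]->U => URUUR VALID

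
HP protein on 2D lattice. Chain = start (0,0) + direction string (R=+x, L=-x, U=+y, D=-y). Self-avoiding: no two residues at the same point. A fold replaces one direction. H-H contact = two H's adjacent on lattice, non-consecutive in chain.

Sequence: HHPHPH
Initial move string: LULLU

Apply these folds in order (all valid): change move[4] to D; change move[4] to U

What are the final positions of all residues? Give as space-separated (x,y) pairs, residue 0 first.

Answer: (0,0) (-1,0) (-1,1) (-2,1) (-3,1) (-3,2)

Derivation:
Initial moves: LULLU
Fold: move[4]->D => LULLD (positions: [(0, 0), (-1, 0), (-1, 1), (-2, 1), (-3, 1), (-3, 0)])
Fold: move[4]->U => LULLU (positions: [(0, 0), (-1, 0), (-1, 1), (-2, 1), (-3, 1), (-3, 2)])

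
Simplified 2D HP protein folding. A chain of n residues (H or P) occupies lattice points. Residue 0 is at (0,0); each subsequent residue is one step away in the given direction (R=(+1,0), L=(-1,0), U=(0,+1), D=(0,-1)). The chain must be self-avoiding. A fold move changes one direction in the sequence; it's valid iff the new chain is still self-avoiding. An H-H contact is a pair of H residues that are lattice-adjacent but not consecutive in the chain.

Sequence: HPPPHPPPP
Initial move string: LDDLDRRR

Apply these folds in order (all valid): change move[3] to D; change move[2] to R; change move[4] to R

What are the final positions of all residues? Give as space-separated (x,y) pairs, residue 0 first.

Initial moves: LDDLDRRR
Fold: move[3]->D => LDDDDRRR (positions: [(0, 0), (-1, 0), (-1, -1), (-1, -2), (-1, -3), (-1, -4), (0, -4), (1, -4), (2, -4)])
Fold: move[2]->R => LDRDDRRR (positions: [(0, 0), (-1, 0), (-1, -1), (0, -1), (0, -2), (0, -3), (1, -3), (2, -3), (3, -3)])
Fold: move[4]->R => LDRDRRRR (positions: [(0, 0), (-1, 0), (-1, -1), (0, -1), (0, -2), (1, -2), (2, -2), (3, -2), (4, -2)])

Answer: (0,0) (-1,0) (-1,-1) (0,-1) (0,-2) (1,-2) (2,-2) (3,-2) (4,-2)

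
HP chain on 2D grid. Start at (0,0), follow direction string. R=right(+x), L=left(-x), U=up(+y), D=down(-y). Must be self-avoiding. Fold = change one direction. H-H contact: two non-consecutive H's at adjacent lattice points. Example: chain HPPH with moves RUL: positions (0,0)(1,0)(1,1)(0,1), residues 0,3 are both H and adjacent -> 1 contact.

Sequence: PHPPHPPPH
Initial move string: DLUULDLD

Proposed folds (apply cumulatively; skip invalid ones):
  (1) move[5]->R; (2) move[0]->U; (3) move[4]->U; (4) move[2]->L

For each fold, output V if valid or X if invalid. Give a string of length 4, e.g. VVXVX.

Answer: XVXV

Derivation:
Initial: DLUULDLD -> [(0, 0), (0, -1), (-1, -1), (-1, 0), (-1, 1), (-2, 1), (-2, 0), (-3, 0), (-3, -1)]
Fold 1: move[5]->R => DLUULRLD INVALID (collision), skipped
Fold 2: move[0]->U => ULUULDLD VALID
Fold 3: move[4]->U => ULUUUDLD INVALID (collision), skipped
Fold 4: move[2]->L => ULLULDLD VALID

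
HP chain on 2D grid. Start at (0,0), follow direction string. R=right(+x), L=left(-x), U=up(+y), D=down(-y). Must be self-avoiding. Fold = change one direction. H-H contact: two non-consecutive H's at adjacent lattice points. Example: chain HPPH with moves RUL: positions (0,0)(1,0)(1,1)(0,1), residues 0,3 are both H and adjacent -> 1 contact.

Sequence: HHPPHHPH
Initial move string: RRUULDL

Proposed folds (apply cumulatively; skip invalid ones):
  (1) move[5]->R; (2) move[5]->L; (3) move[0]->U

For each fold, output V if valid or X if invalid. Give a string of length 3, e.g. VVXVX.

Answer: XVV

Derivation:
Initial: RRUULDL -> [(0, 0), (1, 0), (2, 0), (2, 1), (2, 2), (1, 2), (1, 1), (0, 1)]
Fold 1: move[5]->R => RRUULRL INVALID (collision), skipped
Fold 2: move[5]->L => RRUULLL VALID
Fold 3: move[0]->U => URUULLL VALID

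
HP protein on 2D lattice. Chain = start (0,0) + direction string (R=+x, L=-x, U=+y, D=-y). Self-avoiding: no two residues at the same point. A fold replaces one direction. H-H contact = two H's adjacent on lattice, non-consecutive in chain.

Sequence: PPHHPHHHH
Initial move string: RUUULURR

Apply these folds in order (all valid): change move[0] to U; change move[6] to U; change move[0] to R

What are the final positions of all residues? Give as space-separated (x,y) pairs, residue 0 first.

Answer: (0,0) (1,0) (1,1) (1,2) (1,3) (0,3) (0,4) (0,5) (1,5)

Derivation:
Initial moves: RUUULURR
Fold: move[0]->U => UUUULURR (positions: [(0, 0), (0, 1), (0, 2), (0, 3), (0, 4), (-1, 4), (-1, 5), (0, 5), (1, 5)])
Fold: move[6]->U => UUUULUUR (positions: [(0, 0), (0, 1), (0, 2), (0, 3), (0, 4), (-1, 4), (-1, 5), (-1, 6), (0, 6)])
Fold: move[0]->R => RUUULUUR (positions: [(0, 0), (1, 0), (1, 1), (1, 2), (1, 3), (0, 3), (0, 4), (0, 5), (1, 5)])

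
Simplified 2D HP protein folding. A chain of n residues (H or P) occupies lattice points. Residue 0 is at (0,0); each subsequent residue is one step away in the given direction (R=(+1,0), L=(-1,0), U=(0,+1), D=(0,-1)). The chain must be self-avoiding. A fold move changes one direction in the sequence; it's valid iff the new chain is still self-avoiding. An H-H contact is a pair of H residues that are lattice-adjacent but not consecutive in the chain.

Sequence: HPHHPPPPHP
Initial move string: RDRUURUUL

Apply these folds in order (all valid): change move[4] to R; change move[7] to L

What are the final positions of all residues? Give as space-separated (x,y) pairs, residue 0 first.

Answer: (0,0) (1,0) (1,-1) (2,-1) (2,0) (3,0) (4,0) (4,1) (3,1) (2,1)

Derivation:
Initial moves: RDRUURUUL
Fold: move[4]->R => RDRURRUUL (positions: [(0, 0), (1, 0), (1, -1), (2, -1), (2, 0), (3, 0), (4, 0), (4, 1), (4, 2), (3, 2)])
Fold: move[7]->L => RDRURRULL (positions: [(0, 0), (1, 0), (1, -1), (2, -1), (2, 0), (3, 0), (4, 0), (4, 1), (3, 1), (2, 1)])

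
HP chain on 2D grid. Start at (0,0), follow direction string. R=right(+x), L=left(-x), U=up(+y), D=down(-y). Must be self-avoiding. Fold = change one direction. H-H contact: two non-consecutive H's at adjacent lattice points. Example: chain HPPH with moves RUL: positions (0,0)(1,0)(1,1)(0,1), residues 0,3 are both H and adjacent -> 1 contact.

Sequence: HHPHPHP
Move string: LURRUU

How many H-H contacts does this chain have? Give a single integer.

Answer: 1

Derivation:
Positions: [(0, 0), (-1, 0), (-1, 1), (0, 1), (1, 1), (1, 2), (1, 3)]
H-H contact: residue 0 @(0,0) - residue 3 @(0, 1)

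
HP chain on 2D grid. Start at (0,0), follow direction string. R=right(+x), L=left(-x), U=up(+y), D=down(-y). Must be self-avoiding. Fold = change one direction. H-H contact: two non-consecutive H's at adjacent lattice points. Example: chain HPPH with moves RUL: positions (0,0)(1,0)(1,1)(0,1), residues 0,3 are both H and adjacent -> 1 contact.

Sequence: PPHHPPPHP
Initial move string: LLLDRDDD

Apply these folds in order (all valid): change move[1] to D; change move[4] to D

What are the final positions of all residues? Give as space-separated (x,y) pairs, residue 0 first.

Initial moves: LLLDRDDD
Fold: move[1]->D => LDLDRDDD (positions: [(0, 0), (-1, 0), (-1, -1), (-2, -1), (-2, -2), (-1, -2), (-1, -3), (-1, -4), (-1, -5)])
Fold: move[4]->D => LDLDDDDD (positions: [(0, 0), (-1, 0), (-1, -1), (-2, -1), (-2, -2), (-2, -3), (-2, -4), (-2, -5), (-2, -6)])

Answer: (0,0) (-1,0) (-1,-1) (-2,-1) (-2,-2) (-2,-3) (-2,-4) (-2,-5) (-2,-6)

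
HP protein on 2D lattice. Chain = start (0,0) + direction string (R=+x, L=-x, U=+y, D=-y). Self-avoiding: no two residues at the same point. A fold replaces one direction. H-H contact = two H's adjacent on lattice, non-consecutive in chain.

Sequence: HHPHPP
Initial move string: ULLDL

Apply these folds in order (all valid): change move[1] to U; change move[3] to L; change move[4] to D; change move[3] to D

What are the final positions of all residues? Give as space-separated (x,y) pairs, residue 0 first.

Initial moves: ULLDL
Fold: move[1]->U => UULDL (positions: [(0, 0), (0, 1), (0, 2), (-1, 2), (-1, 1), (-2, 1)])
Fold: move[3]->L => UULLL (positions: [(0, 0), (0, 1), (0, 2), (-1, 2), (-2, 2), (-3, 2)])
Fold: move[4]->D => UULLD (positions: [(0, 0), (0, 1), (0, 2), (-1, 2), (-2, 2), (-2, 1)])
Fold: move[3]->D => UULDD (positions: [(0, 0), (0, 1), (0, 2), (-1, 2), (-1, 1), (-1, 0)])

Answer: (0,0) (0,1) (0,2) (-1,2) (-1,1) (-1,0)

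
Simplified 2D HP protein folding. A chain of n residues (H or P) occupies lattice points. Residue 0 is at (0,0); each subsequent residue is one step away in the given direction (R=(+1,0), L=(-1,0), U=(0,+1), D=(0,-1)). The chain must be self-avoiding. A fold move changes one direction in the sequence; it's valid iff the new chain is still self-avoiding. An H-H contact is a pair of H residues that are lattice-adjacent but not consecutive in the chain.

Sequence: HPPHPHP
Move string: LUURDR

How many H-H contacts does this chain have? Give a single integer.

Positions: [(0, 0), (-1, 0), (-1, 1), (-1, 2), (0, 2), (0, 1), (1, 1)]
H-H contact: residue 0 @(0,0) - residue 5 @(0, 1)

Answer: 1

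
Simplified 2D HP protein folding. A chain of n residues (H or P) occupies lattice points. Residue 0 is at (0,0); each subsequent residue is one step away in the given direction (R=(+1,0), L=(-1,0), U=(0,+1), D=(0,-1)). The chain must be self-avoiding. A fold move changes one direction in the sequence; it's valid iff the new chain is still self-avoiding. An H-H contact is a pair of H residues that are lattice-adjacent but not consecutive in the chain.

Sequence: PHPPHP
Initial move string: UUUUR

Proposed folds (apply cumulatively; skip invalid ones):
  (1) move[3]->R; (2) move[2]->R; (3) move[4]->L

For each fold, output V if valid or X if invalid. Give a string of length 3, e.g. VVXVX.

Answer: VVX

Derivation:
Initial: UUUUR -> [(0, 0), (0, 1), (0, 2), (0, 3), (0, 4), (1, 4)]
Fold 1: move[3]->R => UUURR VALID
Fold 2: move[2]->R => UURRR VALID
Fold 3: move[4]->L => UURRL INVALID (collision), skipped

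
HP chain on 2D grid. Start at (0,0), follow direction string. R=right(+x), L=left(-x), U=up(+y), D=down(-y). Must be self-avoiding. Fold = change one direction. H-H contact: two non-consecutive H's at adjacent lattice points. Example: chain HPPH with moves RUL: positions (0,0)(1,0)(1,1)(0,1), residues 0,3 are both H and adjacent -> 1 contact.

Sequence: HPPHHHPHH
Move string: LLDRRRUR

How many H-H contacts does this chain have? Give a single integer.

Positions: [(0, 0), (-1, 0), (-2, 0), (-2, -1), (-1, -1), (0, -1), (1, -1), (1, 0), (2, 0)]
H-H contact: residue 0 @(0,0) - residue 7 @(1, 0)
H-H contact: residue 0 @(0,0) - residue 5 @(0, -1)

Answer: 2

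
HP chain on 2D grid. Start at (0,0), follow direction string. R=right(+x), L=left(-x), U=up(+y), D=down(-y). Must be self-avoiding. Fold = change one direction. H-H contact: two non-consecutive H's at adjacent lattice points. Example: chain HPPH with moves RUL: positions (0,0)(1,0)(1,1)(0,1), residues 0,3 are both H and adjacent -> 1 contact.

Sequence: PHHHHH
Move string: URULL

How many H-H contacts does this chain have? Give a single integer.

Positions: [(0, 0), (0, 1), (1, 1), (1, 2), (0, 2), (-1, 2)]
H-H contact: residue 1 @(0,1) - residue 4 @(0, 2)

Answer: 1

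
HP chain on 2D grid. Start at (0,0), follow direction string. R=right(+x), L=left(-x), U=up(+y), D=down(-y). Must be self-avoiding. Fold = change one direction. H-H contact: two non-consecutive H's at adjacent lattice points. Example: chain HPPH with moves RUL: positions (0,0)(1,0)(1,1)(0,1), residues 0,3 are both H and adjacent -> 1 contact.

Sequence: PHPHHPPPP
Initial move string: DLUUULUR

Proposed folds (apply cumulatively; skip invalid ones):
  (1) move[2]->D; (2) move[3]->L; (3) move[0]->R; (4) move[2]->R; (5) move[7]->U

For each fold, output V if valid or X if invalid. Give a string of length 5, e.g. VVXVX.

Answer: XVXXV

Derivation:
Initial: DLUUULUR -> [(0, 0), (0, -1), (-1, -1), (-1, 0), (-1, 1), (-1, 2), (-2, 2), (-2, 3), (-1, 3)]
Fold 1: move[2]->D => DLDUULUR INVALID (collision), skipped
Fold 2: move[3]->L => DLULULUR VALID
Fold 3: move[0]->R => RLULULUR INVALID (collision), skipped
Fold 4: move[2]->R => DLRLULUR INVALID (collision), skipped
Fold 5: move[7]->U => DLULULUU VALID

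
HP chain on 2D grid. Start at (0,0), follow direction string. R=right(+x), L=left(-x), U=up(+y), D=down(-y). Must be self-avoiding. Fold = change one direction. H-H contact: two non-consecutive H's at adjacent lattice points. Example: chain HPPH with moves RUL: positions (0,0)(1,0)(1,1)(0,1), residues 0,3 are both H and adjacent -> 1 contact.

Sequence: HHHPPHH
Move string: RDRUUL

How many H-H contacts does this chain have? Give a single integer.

Answer: 1

Derivation:
Positions: [(0, 0), (1, 0), (1, -1), (2, -1), (2, 0), (2, 1), (1, 1)]
H-H contact: residue 1 @(1,0) - residue 6 @(1, 1)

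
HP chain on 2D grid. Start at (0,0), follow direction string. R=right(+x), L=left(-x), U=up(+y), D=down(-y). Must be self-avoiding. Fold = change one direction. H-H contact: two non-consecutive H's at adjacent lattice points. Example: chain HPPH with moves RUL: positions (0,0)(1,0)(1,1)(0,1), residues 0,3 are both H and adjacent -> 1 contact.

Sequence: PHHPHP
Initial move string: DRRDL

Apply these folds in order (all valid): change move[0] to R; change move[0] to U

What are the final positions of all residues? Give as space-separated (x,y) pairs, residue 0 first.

Initial moves: DRRDL
Fold: move[0]->R => RRRDL (positions: [(0, 0), (1, 0), (2, 0), (3, 0), (3, -1), (2, -1)])
Fold: move[0]->U => URRDL (positions: [(0, 0), (0, 1), (1, 1), (2, 1), (2, 0), (1, 0)])

Answer: (0,0) (0,1) (1,1) (2,1) (2,0) (1,0)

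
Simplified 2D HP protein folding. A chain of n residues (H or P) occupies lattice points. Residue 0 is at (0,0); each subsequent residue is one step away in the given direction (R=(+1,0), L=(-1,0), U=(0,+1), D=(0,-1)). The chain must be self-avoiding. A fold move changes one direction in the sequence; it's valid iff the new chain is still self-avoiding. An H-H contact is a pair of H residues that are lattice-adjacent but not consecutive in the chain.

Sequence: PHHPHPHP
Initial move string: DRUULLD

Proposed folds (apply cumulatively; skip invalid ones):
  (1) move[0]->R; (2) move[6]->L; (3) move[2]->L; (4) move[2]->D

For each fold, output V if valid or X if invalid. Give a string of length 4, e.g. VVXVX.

Initial: DRUULLD -> [(0, 0), (0, -1), (1, -1), (1, 0), (1, 1), (0, 1), (-1, 1), (-1, 0)]
Fold 1: move[0]->R => RRUULLD VALID
Fold 2: move[6]->L => RRUULLL VALID
Fold 3: move[2]->L => RRLULLL INVALID (collision), skipped
Fold 4: move[2]->D => RRDULLL INVALID (collision), skipped

Answer: VVXX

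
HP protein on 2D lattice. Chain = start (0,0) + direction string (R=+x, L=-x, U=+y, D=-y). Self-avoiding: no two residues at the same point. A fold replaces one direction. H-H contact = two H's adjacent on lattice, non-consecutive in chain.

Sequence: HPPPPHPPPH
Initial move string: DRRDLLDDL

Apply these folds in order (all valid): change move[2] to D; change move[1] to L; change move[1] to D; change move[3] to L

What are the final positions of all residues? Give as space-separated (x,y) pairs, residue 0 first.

Answer: (0,0) (0,-1) (0,-2) (0,-3) (-1,-3) (-2,-3) (-3,-3) (-3,-4) (-3,-5) (-4,-5)

Derivation:
Initial moves: DRRDLLDDL
Fold: move[2]->D => DRDDLLDDL (positions: [(0, 0), (0, -1), (1, -1), (1, -2), (1, -3), (0, -3), (-1, -3), (-1, -4), (-1, -5), (-2, -5)])
Fold: move[1]->L => DLDDLLDDL (positions: [(0, 0), (0, -1), (-1, -1), (-1, -2), (-1, -3), (-2, -3), (-3, -3), (-3, -4), (-3, -5), (-4, -5)])
Fold: move[1]->D => DDDDLLDDL (positions: [(0, 0), (0, -1), (0, -2), (0, -3), (0, -4), (-1, -4), (-2, -4), (-2, -5), (-2, -6), (-3, -6)])
Fold: move[3]->L => DDDLLLDDL (positions: [(0, 0), (0, -1), (0, -2), (0, -3), (-1, -3), (-2, -3), (-3, -3), (-3, -4), (-3, -5), (-4, -5)])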